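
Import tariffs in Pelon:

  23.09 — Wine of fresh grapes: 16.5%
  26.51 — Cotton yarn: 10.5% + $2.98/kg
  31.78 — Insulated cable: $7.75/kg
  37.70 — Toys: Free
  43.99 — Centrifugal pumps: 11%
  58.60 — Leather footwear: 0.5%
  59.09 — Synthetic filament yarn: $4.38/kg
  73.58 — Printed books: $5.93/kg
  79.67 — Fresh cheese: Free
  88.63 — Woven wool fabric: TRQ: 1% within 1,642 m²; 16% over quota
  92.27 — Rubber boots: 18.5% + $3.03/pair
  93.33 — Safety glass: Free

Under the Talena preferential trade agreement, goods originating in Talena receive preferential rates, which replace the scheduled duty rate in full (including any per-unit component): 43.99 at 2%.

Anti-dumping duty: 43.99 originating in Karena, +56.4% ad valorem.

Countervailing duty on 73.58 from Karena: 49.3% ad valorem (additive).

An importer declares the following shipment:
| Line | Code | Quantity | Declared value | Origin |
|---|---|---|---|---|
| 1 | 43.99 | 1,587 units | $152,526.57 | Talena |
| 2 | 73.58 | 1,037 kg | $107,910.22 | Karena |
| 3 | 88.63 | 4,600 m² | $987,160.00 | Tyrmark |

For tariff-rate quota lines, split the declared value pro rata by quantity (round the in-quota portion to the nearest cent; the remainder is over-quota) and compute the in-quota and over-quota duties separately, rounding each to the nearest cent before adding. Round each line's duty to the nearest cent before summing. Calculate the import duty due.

$167,489.30

Line 1 (43.99, Talena, 1,587 units, $152,526.57):
Base rate for 43.99 is 11%.
Origin Talena qualifies under the Pelon–Talena agreement and 43.99 is covered: preferential rate 2% applies instead.
The additional-duty order on 43.99 targets Karena, not Talena; it does not apply.
Duty = $152,526.57 × 2% = $3,050.53.
Line 2 (73.58, Karena, 1,037 kg, $107,910.22):
Base rate for 73.58 is $5.93/kg.
Additional duty on 73.58 from Karena: +49.3% ad valorem. Applied ad valorem rate = 49.3%.
Duty = $107,910.22 × 49.3% + 1,037 × $5.93 = $59,349.15.
Line 3 (88.63, Tyrmark, 4,600 m², $987,160.00):
Code 88.63 is under a tariff-rate quota (threshold 1,642 m²). In-quota: 1,642 m² at 1%; over-quota: 2,958 m² at 16%.
Pro-rata value split: in-quota = $987,160.00 × 1,642/4,600 = $352,373.20; over-quota = $987,160.00 − $352,373.20 = $634,786.80.
In-quota duty = $352,373.20 × 1% = $3,523.73. Over-quota duty = $634,786.80 × 16% = $101,565.89.
Line duty = $3,523.73 + $101,565.89 = $105,089.62.
Total = $3,050.53 + $59,349.15 + $105,089.62 = $167,489.30.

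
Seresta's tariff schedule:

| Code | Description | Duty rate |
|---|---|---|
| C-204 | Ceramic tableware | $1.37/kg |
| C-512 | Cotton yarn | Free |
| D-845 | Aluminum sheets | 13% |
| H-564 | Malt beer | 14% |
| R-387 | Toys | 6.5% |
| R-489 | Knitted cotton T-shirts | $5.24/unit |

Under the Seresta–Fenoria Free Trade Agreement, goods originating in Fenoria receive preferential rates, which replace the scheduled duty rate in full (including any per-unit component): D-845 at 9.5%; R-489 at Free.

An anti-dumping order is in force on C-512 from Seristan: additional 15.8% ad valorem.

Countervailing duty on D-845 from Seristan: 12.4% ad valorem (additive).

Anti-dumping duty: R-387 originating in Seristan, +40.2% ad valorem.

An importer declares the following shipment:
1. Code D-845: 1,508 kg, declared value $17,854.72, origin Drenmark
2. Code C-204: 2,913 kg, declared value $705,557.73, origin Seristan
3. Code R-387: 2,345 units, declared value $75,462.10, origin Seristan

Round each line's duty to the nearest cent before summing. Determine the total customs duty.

Line 1 (D-845, Drenmark, 1,508 kg, $17,854.72):
Base rate for D-845 is 13%.
D-845 has an FTA preferential rate, but origin Drenmark is not Fenoria; base rate stands.
The additional-duty order on D-845 targets Seristan, not Drenmark; it does not apply.
Duty = $17,854.72 × 13% = $2,321.11.
Line 2 (C-204, Seristan, 2,913 kg, $705,557.73):
Base rate for C-204 is $1.37/kg.
Duty = 2,913 × $1.37 = $3,990.81.
Line 3 (R-387, Seristan, 2,345 units, $75,462.10):
Base rate for R-387 is 6.5%.
Additional duty on R-387 from Seristan: +40.2%. Applied ad valorem rate: 6.5% + 40.2% = 46.7%.
Duty = $75,462.10 × 46.7% = $35,240.80.
Total = $2,321.11 + $3,990.81 + $35,240.80 = $41,552.72.

$41,552.72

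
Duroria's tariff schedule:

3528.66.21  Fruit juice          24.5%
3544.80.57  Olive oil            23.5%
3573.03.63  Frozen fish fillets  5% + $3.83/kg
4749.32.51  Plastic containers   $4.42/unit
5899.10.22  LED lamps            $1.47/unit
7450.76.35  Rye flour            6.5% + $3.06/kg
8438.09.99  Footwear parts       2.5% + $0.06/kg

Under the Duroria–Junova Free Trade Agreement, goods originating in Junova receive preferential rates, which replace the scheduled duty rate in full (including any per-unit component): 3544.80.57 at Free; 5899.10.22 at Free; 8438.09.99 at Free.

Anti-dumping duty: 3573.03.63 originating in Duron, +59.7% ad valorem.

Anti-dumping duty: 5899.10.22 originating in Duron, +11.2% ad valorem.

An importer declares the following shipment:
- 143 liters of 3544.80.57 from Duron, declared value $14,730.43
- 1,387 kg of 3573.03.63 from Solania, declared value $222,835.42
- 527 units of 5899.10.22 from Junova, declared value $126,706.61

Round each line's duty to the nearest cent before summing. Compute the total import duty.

Line 1 (3544.80.57, Duron, 143 liters, $14,730.43):
Base rate for 3544.80.57 is 23.5%.
3544.80.57 has an FTA preferential rate, but origin Duron is not Junova; base rate stands.
Duty = $14,730.43 × 23.5% = $3,461.65.
Line 2 (3573.03.63, Solania, 1,387 kg, $222,835.42):
Base rate for 3573.03.63 is 5% + $3.83/kg.
The additional-duty order on 3573.03.63 targets Duron, not Solania; it does not apply.
Duty = $222,835.42 × 5% + 1,387 × $3.83 = $16,453.98.
Line 3 (5899.10.22, Junova, 527 units, $126,706.61):
Base rate for 5899.10.22 is $1.47/unit.
Origin Junova qualifies under the Duroria–Junova agreement and 5899.10.22 is covered: preferential rate Free applies instead.
The additional-duty order on 5899.10.22 targets Duron, not Junova; it does not apply.
Duty = $126,706.61 × 0% = $0.00.
Total = $3,461.65 + $16,453.98 + $0.00 = $19,915.63.

$19,915.63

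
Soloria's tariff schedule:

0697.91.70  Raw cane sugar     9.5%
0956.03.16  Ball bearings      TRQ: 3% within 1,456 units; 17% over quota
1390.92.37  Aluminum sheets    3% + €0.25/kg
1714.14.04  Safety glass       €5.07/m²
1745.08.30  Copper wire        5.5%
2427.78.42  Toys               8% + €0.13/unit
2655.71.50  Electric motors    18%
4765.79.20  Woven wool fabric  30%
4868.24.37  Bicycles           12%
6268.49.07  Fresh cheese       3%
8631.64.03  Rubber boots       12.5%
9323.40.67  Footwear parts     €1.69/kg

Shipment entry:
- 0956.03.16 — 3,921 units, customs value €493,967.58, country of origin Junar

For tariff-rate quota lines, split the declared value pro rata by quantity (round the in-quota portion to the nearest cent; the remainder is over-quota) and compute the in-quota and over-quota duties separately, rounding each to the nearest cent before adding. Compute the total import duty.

Line 1 (0956.03.16, Junar, 3,921 units, €493,967.58):
Code 0956.03.16 is under a tariff-rate quota (threshold 1,456 units). In-quota: 1,456 units at 3%; over-quota: 2,465 units at 17%.
Pro-rata value split: in-quota = €493,967.58 × 1,456/3,921 = €183,426.88; over-quota = €493,967.58 − €183,426.88 = €310,540.70.
In-quota duty = €183,426.88 × 3% = €5,502.81. Over-quota duty = €310,540.70 × 17% = €52,791.92.
Line duty = €5,502.81 + €52,791.92 = €58,294.73.

€58,294.73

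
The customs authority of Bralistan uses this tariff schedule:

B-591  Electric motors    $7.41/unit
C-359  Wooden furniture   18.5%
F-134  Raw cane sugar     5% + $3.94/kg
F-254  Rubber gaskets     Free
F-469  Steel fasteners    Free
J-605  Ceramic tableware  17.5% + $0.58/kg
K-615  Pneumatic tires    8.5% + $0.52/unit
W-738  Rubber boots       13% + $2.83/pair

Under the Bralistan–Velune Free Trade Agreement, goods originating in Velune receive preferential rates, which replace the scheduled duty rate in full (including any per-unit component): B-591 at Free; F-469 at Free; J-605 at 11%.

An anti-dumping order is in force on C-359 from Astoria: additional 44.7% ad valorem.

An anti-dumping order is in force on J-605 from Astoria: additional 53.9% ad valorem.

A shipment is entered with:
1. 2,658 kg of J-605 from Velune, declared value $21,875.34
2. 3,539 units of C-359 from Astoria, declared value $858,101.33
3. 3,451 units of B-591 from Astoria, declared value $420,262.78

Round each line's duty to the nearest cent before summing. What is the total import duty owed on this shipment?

Line 1 (J-605, Velune, 2,658 kg, $21,875.34):
Base rate for J-605 is 17.5% + $0.58/kg.
Origin Velune qualifies under the Bralistan–Velune agreement and J-605 is covered: preferential rate 11% applies instead.
The additional-duty order on J-605 targets Astoria, not Velune; it does not apply.
Duty = $21,875.34 × 11% = $2,406.29.
Line 2 (C-359, Astoria, 3,539 units, $858,101.33):
Base rate for C-359 is 18.5%.
Additional duty on C-359 from Astoria: +44.7%. Applied ad valorem rate: 18.5% + 44.7% = 63.2%.
Duty = $858,101.33 × 63.2% = $542,320.04.
Line 3 (B-591, Astoria, 3,451 units, $420,262.78):
Base rate for B-591 is $7.41/unit.
B-591 has an FTA preferential rate, but origin Astoria is not Velune; base rate stands.
Duty = 3,451 × $7.41 = $25,571.91.
Total = $2,406.29 + $542,320.04 + $25,571.91 = $570,298.24.

$570,298.24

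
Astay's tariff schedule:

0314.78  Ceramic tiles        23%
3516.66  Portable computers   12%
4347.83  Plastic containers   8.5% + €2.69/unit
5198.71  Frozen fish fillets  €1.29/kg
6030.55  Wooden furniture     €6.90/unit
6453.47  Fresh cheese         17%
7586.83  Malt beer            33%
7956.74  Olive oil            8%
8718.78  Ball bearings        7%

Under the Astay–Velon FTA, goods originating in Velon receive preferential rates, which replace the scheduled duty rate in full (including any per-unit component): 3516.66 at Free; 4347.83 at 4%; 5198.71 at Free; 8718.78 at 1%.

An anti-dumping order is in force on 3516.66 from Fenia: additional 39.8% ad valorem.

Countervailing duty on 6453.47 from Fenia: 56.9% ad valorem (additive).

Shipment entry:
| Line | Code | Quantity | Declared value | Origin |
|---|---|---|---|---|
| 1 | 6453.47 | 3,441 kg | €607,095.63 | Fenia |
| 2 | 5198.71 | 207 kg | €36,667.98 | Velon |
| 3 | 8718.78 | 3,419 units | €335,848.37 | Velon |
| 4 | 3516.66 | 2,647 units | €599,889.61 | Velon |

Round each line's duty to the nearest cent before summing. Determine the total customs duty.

€452,002.15

Line 1 (6453.47, Fenia, 3,441 kg, €607,095.63):
Base rate for 6453.47 is 17%.
Additional duty on 6453.47 from Fenia: +56.9%. Applied ad valorem rate: 17% + 56.9% = 73.9%.
Duty = €607,095.63 × 73.9% = €448,643.67.
Line 2 (5198.71, Velon, 207 kg, €36,667.98):
Base rate for 5198.71 is €1.29/kg.
Origin Velon qualifies under the Astay–Velon agreement and 5198.71 is covered: preferential rate Free applies instead.
Duty = €36,667.98 × 0% = €0.00.
Line 3 (8718.78, Velon, 3,419 units, €335,848.37):
Base rate for 8718.78 is 7%.
Origin Velon qualifies under the Astay–Velon agreement and 8718.78 is covered: preferential rate 1% applies instead.
Duty = €335,848.37 × 1% = €3,358.48.
Line 4 (3516.66, Velon, 2,647 units, €599,889.61):
Base rate for 3516.66 is 12%.
Origin Velon qualifies under the Astay–Velon agreement and 3516.66 is covered: preferential rate Free applies instead.
The additional-duty order on 3516.66 targets Fenia, not Velon; it does not apply.
Duty = €599,889.61 × 0% = €0.00.
Total = €448,643.67 + €0.00 + €3,358.48 + €0.00 = €452,002.15.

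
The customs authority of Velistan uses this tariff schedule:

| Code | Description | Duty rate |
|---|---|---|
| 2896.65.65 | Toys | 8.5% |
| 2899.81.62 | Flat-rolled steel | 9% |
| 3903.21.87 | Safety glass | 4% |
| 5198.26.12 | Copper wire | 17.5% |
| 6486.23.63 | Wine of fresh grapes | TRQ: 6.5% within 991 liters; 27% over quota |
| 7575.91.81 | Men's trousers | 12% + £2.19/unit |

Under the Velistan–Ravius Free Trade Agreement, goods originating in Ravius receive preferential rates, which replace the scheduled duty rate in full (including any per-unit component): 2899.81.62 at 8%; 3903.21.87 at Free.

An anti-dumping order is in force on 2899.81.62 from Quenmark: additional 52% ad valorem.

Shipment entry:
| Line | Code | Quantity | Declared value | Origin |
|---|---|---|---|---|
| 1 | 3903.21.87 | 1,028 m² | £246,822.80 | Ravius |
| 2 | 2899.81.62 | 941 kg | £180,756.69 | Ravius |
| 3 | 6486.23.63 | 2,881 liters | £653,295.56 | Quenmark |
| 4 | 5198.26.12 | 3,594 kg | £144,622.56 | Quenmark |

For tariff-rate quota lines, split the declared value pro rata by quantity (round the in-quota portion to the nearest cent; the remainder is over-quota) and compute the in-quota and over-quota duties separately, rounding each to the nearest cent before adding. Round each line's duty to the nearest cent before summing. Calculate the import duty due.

£170,091.87

Line 1 (3903.21.87, Ravius, 1,028 m², £246,822.80):
Base rate for 3903.21.87 is 4%.
Origin Ravius qualifies under the Velistan–Ravius agreement and 3903.21.87 is covered: preferential rate Free applies instead.
Duty = £246,822.80 × 0% = £0.00.
Line 2 (2899.81.62, Ravius, 941 kg, £180,756.69):
Base rate for 2899.81.62 is 9%.
Origin Ravius qualifies under the Velistan–Ravius agreement and 2899.81.62 is covered: preferential rate 8% applies instead.
The additional-duty order on 2899.81.62 targets Quenmark, not Ravius; it does not apply.
Duty = £180,756.69 × 8% = £14,460.54.
Line 3 (6486.23.63, Quenmark, 2,881 liters, £653,295.56):
Code 6486.23.63 is under a tariff-rate quota (threshold 991 liters). In-quota: 991 liters at 6.5%; over-quota: 1,890 liters at 27%.
Pro-rata value split: in-quota = £653,295.56 × 991/2,881 = £224,719.16; over-quota = £653,295.56 − £224,719.16 = £428,576.40.
In-quota duty = £224,719.16 × 6.5% = £14,606.75. Over-quota duty = £428,576.40 × 27% = £115,715.63.
Line duty = £14,606.75 + £115,715.63 = £130,322.38.
Line 4 (5198.26.12, Quenmark, 3,594 kg, £144,622.56):
Base rate for 5198.26.12 is 17.5%.
Duty = £144,622.56 × 17.5% = £25,308.95.
Total = £0.00 + £14,460.54 + £130,322.38 + £25,308.95 = £170,091.87.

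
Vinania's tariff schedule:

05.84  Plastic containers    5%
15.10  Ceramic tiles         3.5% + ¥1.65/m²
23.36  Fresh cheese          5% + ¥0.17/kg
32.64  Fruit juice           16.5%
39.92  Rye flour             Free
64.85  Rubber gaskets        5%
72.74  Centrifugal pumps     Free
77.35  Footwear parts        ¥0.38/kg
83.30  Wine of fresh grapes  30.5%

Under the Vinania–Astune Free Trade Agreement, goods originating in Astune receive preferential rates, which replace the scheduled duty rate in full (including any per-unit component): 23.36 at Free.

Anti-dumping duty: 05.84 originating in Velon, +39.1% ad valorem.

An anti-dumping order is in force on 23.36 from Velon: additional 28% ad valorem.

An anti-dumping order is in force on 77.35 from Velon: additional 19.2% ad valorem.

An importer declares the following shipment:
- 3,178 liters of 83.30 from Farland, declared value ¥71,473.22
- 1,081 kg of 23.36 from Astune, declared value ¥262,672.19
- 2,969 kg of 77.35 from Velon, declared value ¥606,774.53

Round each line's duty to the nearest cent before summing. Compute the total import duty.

Line 1 (83.30, Farland, 3,178 liters, ¥71,473.22):
Base rate for 83.30 is 30.5%.
Duty = ¥71,473.22 × 30.5% = ¥21,799.33.
Line 2 (23.36, Astune, 1,081 kg, ¥262,672.19):
Base rate for 23.36 is 5% + ¥0.17/kg.
Origin Astune qualifies under the Vinania–Astune agreement and 23.36 is covered: preferential rate Free applies instead.
The additional-duty order on 23.36 targets Velon, not Astune; it does not apply.
Duty = ¥262,672.19 × 0% = ¥0.00.
Line 3 (77.35, Velon, 2,969 kg, ¥606,774.53):
Base rate for 77.35 is ¥0.38/kg.
Additional duty on 77.35 from Velon: +19.2% ad valorem. Applied ad valorem rate = 19.2%.
Duty = ¥606,774.53 × 19.2% + 2,969 × ¥0.38 = ¥117,628.93.
Total = ¥21,799.33 + ¥0.00 + ¥117,628.93 = ¥139,428.26.

¥139,428.26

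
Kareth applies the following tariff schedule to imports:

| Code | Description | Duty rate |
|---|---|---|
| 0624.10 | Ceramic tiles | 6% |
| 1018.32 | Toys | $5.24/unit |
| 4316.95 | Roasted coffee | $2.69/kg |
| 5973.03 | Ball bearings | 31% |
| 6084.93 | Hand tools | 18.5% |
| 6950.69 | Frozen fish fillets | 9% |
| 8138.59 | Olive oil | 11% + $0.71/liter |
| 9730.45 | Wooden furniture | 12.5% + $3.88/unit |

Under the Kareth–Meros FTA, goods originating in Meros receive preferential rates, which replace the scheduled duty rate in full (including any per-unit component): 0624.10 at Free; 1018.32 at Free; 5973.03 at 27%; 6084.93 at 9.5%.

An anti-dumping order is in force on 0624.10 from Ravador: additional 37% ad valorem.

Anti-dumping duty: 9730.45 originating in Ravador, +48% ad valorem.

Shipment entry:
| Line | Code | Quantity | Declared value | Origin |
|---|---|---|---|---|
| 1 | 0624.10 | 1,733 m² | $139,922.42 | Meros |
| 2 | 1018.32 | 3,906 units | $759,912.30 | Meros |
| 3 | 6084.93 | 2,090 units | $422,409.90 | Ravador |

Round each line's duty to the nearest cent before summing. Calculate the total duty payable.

Line 1 (0624.10, Meros, 1,733 m², $139,922.42):
Base rate for 0624.10 is 6%.
Origin Meros qualifies under the Kareth–Meros agreement and 0624.10 is covered: preferential rate Free applies instead.
The additional-duty order on 0624.10 targets Ravador, not Meros; it does not apply.
Duty = $139,922.42 × 0% = $0.00.
Line 2 (1018.32, Meros, 3,906 units, $759,912.30):
Base rate for 1018.32 is $5.24/unit.
Origin Meros qualifies under the Kareth–Meros agreement and 1018.32 is covered: preferential rate Free applies instead.
Duty = $759,912.30 × 0% = $0.00.
Line 3 (6084.93, Ravador, 2,090 units, $422,409.90):
Base rate for 6084.93 is 18.5%.
6084.93 has an FTA preferential rate, but origin Ravador is not Meros; base rate stands.
Duty = $422,409.90 × 18.5% = $78,145.83.
Total = $0.00 + $0.00 + $78,145.83 = $78,145.83.

$78,145.83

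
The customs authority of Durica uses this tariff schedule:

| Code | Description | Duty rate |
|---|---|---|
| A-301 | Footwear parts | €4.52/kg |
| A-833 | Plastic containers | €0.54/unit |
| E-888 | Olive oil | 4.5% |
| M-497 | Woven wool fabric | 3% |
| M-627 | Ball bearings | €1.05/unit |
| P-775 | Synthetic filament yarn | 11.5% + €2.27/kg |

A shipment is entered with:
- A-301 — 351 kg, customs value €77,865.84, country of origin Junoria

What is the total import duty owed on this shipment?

Line 1 (A-301, Junoria, 351 kg, €77,865.84):
Base rate for A-301 is €4.52/kg.
Duty = 351 × €4.52 = €1,586.52.

€1,586.52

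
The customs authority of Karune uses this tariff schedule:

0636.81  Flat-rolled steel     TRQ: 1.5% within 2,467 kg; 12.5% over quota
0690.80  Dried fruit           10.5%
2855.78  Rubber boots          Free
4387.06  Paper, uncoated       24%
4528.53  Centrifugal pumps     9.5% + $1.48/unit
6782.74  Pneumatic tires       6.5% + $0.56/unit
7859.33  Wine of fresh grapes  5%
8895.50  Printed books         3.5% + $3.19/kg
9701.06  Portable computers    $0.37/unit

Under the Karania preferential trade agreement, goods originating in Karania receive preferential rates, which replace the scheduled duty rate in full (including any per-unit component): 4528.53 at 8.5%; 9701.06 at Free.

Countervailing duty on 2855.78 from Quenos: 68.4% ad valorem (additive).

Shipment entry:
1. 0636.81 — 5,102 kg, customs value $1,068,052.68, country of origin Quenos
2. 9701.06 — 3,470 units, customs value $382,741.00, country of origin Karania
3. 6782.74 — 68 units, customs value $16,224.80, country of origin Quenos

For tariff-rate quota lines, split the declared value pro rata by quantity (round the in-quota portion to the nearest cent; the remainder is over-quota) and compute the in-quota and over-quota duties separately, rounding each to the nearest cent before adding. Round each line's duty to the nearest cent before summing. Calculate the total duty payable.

Line 1 (0636.81, Quenos, 5,102 kg, $1,068,052.68):
Code 0636.81 is under a tariff-rate quota (threshold 2,467 kg). In-quota: 2,467 kg at 1.5%; over-quota: 2,635 kg at 12.5%.
Pro-rata value split: in-quota = $1,068,052.68 × 2,467/5,102 = $516,441.78; over-quota = $1,068,052.68 − $516,441.78 = $551,610.90.
In-quota duty = $516,441.78 × 1.5% = $7,746.63. Over-quota duty = $551,610.90 × 12.5% = $68,951.36.
Line duty = $7,746.63 + $68,951.36 = $76,697.99.
Line 2 (9701.06, Karania, 3,470 units, $382,741.00):
Base rate for 9701.06 is $0.37/unit.
Origin Karania qualifies under the Karune–Karania agreement and 9701.06 is covered: preferential rate Free applies instead.
Duty = $382,741.00 × 0% = $0.00.
Line 3 (6782.74, Quenos, 68 units, $16,224.80):
Base rate for 6782.74 is 6.5% + $0.56/unit.
Duty = $16,224.80 × 6.5% + 68 × $0.56 = $1,092.69.
Total = $76,697.99 + $0.00 + $1,092.69 = $77,790.68.

$77,790.68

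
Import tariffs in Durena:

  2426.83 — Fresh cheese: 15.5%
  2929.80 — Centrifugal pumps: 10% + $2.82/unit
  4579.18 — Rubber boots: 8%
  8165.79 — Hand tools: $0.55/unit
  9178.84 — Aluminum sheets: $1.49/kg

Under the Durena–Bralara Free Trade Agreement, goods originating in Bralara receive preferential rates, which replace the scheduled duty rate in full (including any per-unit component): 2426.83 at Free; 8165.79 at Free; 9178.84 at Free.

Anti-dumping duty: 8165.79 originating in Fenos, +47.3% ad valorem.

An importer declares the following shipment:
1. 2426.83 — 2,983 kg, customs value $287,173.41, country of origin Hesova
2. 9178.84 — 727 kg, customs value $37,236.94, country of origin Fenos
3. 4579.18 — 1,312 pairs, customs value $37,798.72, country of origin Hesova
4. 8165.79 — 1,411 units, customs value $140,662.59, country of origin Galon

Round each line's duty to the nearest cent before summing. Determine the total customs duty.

Line 1 (2426.83, Hesova, 2,983 kg, $287,173.41):
Base rate for 2426.83 is 15.5%.
2426.83 has an FTA preferential rate, but origin Hesova is not Bralara; base rate stands.
Duty = $287,173.41 × 15.5% = $44,511.88.
Line 2 (9178.84, Fenos, 727 kg, $37,236.94):
Base rate for 9178.84 is $1.49/kg.
9178.84 has an FTA preferential rate, but origin Fenos is not Bralara; base rate stands.
Duty = 727 × $1.49 = $1,083.23.
Line 3 (4579.18, Hesova, 1,312 pairs, $37,798.72):
Base rate for 4579.18 is 8%.
Duty = $37,798.72 × 8% = $3,023.90.
Line 4 (8165.79, Galon, 1,411 units, $140,662.59):
Base rate for 8165.79 is $0.55/unit.
8165.79 has an FTA preferential rate, but origin Galon is not Bralara; base rate stands.
The additional-duty order on 8165.79 targets Fenos, not Galon; it does not apply.
Duty = 1,411 × $0.55 = $776.05.
Total = $44,511.88 + $1,083.23 + $3,023.90 + $776.05 = $49,395.06.

$49,395.06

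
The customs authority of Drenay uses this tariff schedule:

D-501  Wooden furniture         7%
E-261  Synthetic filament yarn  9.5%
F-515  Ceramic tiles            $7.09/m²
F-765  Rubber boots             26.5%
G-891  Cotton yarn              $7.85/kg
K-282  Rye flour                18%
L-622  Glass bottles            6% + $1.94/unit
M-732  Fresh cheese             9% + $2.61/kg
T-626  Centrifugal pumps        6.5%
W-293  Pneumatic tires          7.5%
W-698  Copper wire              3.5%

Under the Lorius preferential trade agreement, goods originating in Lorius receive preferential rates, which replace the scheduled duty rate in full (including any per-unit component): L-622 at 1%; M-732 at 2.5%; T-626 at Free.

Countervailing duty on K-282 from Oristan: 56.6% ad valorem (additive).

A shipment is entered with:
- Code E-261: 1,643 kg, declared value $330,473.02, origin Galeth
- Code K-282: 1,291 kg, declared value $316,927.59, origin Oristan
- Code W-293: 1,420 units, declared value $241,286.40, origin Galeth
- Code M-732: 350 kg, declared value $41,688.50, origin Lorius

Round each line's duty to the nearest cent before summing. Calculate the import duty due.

$286,961.61

Line 1 (E-261, Galeth, 1,643 kg, $330,473.02):
Base rate for E-261 is 9.5%.
Duty = $330,473.02 × 9.5% = $31,394.94.
Line 2 (K-282, Oristan, 1,291 kg, $316,927.59):
Base rate for K-282 is 18%.
Additional duty on K-282 from Oristan: +56.6%. Applied ad valorem rate: 18% + 56.6% = 74.6%.
Duty = $316,927.59 × 74.6% = $236,427.98.
Line 3 (W-293, Galeth, 1,420 units, $241,286.40):
Base rate for W-293 is 7.5%.
Duty = $241,286.40 × 7.5% = $18,096.48.
Line 4 (M-732, Lorius, 350 kg, $41,688.50):
Base rate for M-732 is 9% + $2.61/kg.
Origin Lorius qualifies under the Drenay–Lorius agreement and M-732 is covered: preferential rate 2.5% applies instead.
Duty = $41,688.50 × 2.5% = $1,042.21.
Total = $31,394.94 + $236,427.98 + $18,096.48 + $1,042.21 = $286,961.61.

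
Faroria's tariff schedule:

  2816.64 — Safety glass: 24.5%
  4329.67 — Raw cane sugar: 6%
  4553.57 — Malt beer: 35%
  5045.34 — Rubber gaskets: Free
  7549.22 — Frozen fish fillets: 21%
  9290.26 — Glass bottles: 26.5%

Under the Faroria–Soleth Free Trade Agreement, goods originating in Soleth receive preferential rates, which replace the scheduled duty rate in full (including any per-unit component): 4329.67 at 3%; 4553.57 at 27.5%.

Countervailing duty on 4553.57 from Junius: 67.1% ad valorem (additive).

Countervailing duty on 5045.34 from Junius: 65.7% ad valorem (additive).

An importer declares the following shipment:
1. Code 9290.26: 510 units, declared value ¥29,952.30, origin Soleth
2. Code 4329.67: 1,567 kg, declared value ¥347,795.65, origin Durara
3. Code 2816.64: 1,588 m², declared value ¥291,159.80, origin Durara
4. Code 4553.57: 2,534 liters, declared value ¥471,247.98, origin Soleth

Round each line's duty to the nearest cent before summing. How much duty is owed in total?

Line 1 (9290.26, Soleth, 510 units, ¥29,952.30):
Base rate for 9290.26 is 26.5%.
Origin Soleth is the FTA partner but 9290.26 is not on the preference list; base rate stands.
Duty = ¥29,952.30 × 26.5% = ¥7,937.36.
Line 2 (4329.67, Durara, 1,567 kg, ¥347,795.65):
Base rate for 4329.67 is 6%.
4329.67 has an FTA preferential rate, but origin Durara is not Soleth; base rate stands.
Duty = ¥347,795.65 × 6% = ¥20,867.74.
Line 3 (2816.64, Durara, 1,588 m², ¥291,159.80):
Base rate for 2816.64 is 24.5%.
Duty = ¥291,159.80 × 24.5% = ¥71,334.15.
Line 4 (4553.57, Soleth, 2,534 liters, ¥471,247.98):
Base rate for 4553.57 is 35%.
Origin Soleth qualifies under the Faroria–Soleth agreement and 4553.57 is covered: preferential rate 27.5% applies instead.
The additional-duty order on 4553.57 targets Junius, not Soleth; it does not apply.
Duty = ¥471,247.98 × 27.5% = ¥129,593.19.
Total = ¥7,937.36 + ¥20,867.74 + ¥71,334.15 + ¥129,593.19 = ¥229,732.44.

¥229,732.44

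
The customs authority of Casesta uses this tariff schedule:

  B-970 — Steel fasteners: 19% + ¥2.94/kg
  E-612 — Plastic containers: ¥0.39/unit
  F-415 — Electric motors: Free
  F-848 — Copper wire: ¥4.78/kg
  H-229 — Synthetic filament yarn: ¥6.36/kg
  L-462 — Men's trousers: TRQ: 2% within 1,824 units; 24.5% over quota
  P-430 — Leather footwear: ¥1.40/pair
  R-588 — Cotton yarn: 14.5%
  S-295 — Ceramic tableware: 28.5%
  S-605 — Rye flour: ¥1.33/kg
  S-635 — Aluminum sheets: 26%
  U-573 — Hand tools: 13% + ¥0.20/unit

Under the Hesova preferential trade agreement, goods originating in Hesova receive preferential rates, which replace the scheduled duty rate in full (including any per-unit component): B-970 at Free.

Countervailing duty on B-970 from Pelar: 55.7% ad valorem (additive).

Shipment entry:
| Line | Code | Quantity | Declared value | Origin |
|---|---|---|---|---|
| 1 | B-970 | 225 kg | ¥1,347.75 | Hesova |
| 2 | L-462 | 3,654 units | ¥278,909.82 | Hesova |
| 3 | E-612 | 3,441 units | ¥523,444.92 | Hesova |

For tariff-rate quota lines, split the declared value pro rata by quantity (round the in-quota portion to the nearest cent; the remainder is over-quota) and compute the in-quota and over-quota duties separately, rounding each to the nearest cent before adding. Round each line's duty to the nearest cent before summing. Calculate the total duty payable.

¥38,349.07

Line 1 (B-970, Hesova, 225 kg, ¥1,347.75):
Base rate for B-970 is 19% + ¥2.94/kg.
Origin Hesova qualifies under the Casesta–Hesova agreement and B-970 is covered: preferential rate Free applies instead.
The additional-duty order on B-970 targets Pelar, not Hesova; it does not apply.
Duty = ¥1,347.75 × 0% = ¥0.00.
Line 2 (L-462, Hesova, 3,654 units, ¥278,909.82):
Code L-462 is under a tariff-rate quota (threshold 1,824 units). In-quota: 1,824 units at 2%; over-quota: 1,830 units at 24.5%.
Pro-rata value split: in-quota = ¥278,909.82 × 1,824/3,654 = ¥139,225.92; over-quota = ¥278,909.82 − ¥139,225.92 = ¥139,683.90.
In-quota duty = ¥139,225.92 × 2% = ¥2,784.52. Over-quota duty = ¥139,683.90 × 24.5% = ¥34,222.56.
Line duty = ¥2,784.52 + ¥34,222.56 = ¥37,007.08.
Line 3 (E-612, Hesova, 3,441 units, ¥523,444.92):
Base rate for E-612 is ¥0.39/unit.
Origin Hesova is the FTA partner but E-612 is not on the preference list; base rate stands.
Duty = 3,441 × ¥0.39 = ¥1,341.99.
Total = ¥0.00 + ¥37,007.08 + ¥1,341.99 = ¥38,349.07.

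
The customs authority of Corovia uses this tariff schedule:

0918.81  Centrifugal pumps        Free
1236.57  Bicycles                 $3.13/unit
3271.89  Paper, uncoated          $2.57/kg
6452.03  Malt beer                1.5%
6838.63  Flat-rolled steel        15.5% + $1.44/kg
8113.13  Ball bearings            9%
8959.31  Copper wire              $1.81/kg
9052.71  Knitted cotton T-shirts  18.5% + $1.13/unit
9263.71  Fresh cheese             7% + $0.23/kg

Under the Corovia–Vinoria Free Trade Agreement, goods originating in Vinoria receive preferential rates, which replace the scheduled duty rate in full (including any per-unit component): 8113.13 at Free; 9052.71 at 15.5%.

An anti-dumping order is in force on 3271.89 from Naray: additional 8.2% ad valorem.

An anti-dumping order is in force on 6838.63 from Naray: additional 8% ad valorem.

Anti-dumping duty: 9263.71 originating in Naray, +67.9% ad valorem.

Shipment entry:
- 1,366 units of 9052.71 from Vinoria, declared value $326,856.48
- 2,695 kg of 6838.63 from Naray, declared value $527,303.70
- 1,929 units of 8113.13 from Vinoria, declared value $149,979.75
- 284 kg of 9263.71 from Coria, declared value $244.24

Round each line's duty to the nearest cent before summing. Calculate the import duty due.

$178,542.34

Line 1 (9052.71, Vinoria, 1,366 units, $326,856.48):
Base rate for 9052.71 is 18.5% + $1.13/unit.
Origin Vinoria qualifies under the Corovia–Vinoria agreement and 9052.71 is covered: preferential rate 15.5% applies instead.
Duty = $326,856.48 × 15.5% = $50,662.75.
Line 2 (6838.63, Naray, 2,695 kg, $527,303.70):
Base rate for 6838.63 is 15.5% + $1.44/kg.
Additional duty on 6838.63 from Naray: +8%. Applied ad valorem rate: 15.5% + 8% = 23.5%.
Duty = $527,303.70 × 23.5% + 2,695 × $1.44 = $127,797.17.
Line 3 (8113.13, Vinoria, 1,929 units, $149,979.75):
Base rate for 8113.13 is 9%.
Origin Vinoria qualifies under the Corovia–Vinoria agreement and 8113.13 is covered: preferential rate Free applies instead.
Duty = $149,979.75 × 0% = $0.00.
Line 4 (9263.71, Coria, 284 kg, $244.24):
Base rate for 9263.71 is 7% + $0.23/kg.
The additional-duty order on 9263.71 targets Naray, not Coria; it does not apply.
Duty = $244.24 × 7% + 284 × $0.23 = $82.42.
Total = $50,662.75 + $127,797.17 + $0.00 + $82.42 = $178,542.34.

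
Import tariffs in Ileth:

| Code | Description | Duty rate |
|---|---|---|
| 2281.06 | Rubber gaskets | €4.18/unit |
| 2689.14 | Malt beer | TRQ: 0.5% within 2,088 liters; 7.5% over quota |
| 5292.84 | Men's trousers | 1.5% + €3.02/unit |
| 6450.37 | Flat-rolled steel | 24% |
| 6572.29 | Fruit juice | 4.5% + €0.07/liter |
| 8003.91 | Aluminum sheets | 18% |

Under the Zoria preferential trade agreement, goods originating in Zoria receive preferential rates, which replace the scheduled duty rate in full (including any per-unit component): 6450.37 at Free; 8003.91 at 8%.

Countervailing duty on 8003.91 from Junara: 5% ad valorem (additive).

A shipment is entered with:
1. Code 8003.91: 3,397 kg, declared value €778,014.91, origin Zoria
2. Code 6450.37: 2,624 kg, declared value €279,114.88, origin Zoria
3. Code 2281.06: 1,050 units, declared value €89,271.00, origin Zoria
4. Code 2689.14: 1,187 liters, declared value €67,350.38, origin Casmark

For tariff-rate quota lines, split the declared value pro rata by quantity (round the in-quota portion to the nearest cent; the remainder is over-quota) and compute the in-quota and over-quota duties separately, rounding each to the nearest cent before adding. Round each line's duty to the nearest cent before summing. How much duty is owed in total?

Line 1 (8003.91, Zoria, 3,397 kg, €778,014.91):
Base rate for 8003.91 is 18%.
Origin Zoria qualifies under the Ileth–Zoria agreement and 8003.91 is covered: preferential rate 8% applies instead.
The additional-duty order on 8003.91 targets Junara, not Zoria; it does not apply.
Duty = €778,014.91 × 8% = €62,241.19.
Line 2 (6450.37, Zoria, 2,624 kg, €279,114.88):
Base rate for 6450.37 is 24%.
Origin Zoria qualifies under the Ileth–Zoria agreement and 6450.37 is covered: preferential rate Free applies instead.
Duty = €279,114.88 × 0% = €0.00.
Line 3 (2281.06, Zoria, 1,050 units, €89,271.00):
Base rate for 2281.06 is €4.18/unit.
Origin Zoria is the FTA partner but 2281.06 is not on the preference list; base rate stands.
Duty = 1,050 × €4.18 = €4,389.00.
Line 4 (2689.14, Casmark, 1,187 liters, €67,350.38):
Code 2689.14 is under a tariff-rate quota (threshold 2,088 liters). Quantity 1,187 liters is within the quota, so the in-quota rate 0.5% applies to the full value.
Duty = €67,350.38 × 0.5% = €336.75.
Total = €62,241.19 + €0.00 + €4,389.00 + €336.75 = €66,966.94.

€66,966.94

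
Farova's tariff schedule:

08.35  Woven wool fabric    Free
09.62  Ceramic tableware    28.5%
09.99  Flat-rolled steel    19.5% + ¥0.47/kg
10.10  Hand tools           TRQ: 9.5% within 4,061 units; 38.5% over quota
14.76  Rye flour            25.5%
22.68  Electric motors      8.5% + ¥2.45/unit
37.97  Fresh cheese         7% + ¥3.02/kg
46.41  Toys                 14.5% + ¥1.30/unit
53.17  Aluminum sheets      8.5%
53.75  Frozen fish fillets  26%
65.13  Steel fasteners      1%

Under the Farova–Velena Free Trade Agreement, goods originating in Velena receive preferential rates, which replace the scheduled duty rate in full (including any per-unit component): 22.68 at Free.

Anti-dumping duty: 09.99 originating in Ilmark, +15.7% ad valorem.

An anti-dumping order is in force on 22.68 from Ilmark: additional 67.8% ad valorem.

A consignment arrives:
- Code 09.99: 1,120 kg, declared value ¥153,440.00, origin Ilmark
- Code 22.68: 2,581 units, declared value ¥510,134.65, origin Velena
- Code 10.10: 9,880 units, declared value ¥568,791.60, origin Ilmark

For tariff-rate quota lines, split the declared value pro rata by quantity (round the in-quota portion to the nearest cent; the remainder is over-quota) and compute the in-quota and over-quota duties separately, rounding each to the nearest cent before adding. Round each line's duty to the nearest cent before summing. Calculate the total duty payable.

Line 1 (09.99, Ilmark, 1,120 kg, ¥153,440.00):
Base rate for 09.99 is 19.5% + ¥0.47/kg.
Additional duty on 09.99 from Ilmark: +15.7%. Applied ad valorem rate: 19.5% + 15.7% = 35.2%.
Duty = ¥153,440.00 × 35.2% + 1,120 × ¥0.47 = ¥54,537.28.
Line 2 (22.68, Velena, 2,581 units, ¥510,134.65):
Base rate for 22.68 is 8.5% + ¥2.45/unit.
Origin Velena qualifies under the Farova–Velena agreement and 22.68 is covered: preferential rate Free applies instead.
The additional-duty order on 22.68 targets Ilmark, not Velena; it does not apply.
Duty = ¥510,134.65 × 0% = ¥0.00.
Line 3 (10.10, Ilmark, 9,880 units, ¥568,791.60):
Code 10.10 is under a tariff-rate quota (threshold 4,061 units). In-quota: 4,061 units at 9.5%; over-quota: 5,819 units at 38.5%.
Pro-rata value split: in-quota = ¥568,791.60 × 4,061/9,880 = ¥233,791.77; over-quota = ¥568,791.60 − ¥233,791.77 = ¥334,999.83.
In-quota duty = ¥233,791.77 × 9.5% = ¥22,210.22. Over-quota duty = ¥334,999.83 × 38.5% = ¥128,974.93.
Line duty = ¥22,210.22 + ¥128,974.93 = ¥151,185.15.
Total = ¥54,537.28 + ¥0.00 + ¥151,185.15 = ¥205,722.43.

¥205,722.43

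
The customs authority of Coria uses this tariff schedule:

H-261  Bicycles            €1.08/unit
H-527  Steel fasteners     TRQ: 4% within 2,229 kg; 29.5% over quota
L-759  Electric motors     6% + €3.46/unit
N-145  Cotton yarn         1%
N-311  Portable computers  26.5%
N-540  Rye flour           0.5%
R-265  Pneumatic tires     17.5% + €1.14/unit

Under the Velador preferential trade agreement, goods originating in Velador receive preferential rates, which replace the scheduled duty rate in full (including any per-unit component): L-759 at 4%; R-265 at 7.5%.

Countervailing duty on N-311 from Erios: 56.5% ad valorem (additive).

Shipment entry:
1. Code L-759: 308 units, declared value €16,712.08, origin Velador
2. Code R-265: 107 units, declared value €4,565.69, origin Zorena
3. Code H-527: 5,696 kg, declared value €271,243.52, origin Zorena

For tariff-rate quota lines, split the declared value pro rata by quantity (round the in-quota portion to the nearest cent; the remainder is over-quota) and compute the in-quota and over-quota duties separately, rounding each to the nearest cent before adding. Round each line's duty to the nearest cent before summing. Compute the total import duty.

€54,539.33

Line 1 (L-759, Velador, 308 units, €16,712.08):
Base rate for L-759 is 6% + €3.46/unit.
Origin Velador qualifies under the Coria–Velador agreement and L-759 is covered: preferential rate 4% applies instead.
Duty = €16,712.08 × 4% = €668.48.
Line 2 (R-265, Zorena, 107 units, €4,565.69):
Base rate for R-265 is 17.5% + €1.14/unit.
R-265 has an FTA preferential rate, but origin Zorena is not Velador; base rate stands.
Duty = €4,565.69 × 17.5% + 107 × €1.14 = €920.98.
Line 3 (H-527, Zorena, 5,696 kg, €271,243.52):
Code H-527 is under a tariff-rate quota (threshold 2,229 kg). In-quota: 2,229 kg at 4%; over-quota: 3,467 kg at 29.5%.
Pro-rata value split: in-quota = €271,243.52 × 2,229/5,696 = €106,144.98; over-quota = €271,243.52 − €106,144.98 = €165,098.54.
In-quota duty = €106,144.98 × 4% = €4,245.80. Over-quota duty = €165,098.54 × 29.5% = €48,704.07.
Line duty = €4,245.80 + €48,704.07 = €52,949.87.
Total = €668.48 + €920.98 + €52,949.87 = €54,539.33.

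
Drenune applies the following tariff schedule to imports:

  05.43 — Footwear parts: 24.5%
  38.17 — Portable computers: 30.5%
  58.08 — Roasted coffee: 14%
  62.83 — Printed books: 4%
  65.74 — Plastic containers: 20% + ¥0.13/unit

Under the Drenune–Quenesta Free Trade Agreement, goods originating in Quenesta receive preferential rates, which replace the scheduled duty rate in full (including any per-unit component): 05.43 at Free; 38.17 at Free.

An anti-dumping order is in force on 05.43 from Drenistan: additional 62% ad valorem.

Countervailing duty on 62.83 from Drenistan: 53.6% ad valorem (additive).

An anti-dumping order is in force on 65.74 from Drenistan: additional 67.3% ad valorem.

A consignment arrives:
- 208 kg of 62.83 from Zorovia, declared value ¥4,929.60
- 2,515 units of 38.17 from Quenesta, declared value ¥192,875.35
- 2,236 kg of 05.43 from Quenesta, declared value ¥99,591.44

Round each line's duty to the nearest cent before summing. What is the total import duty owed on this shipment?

Line 1 (62.83, Zorovia, 208 kg, ¥4,929.60):
Base rate for 62.83 is 4%.
The additional-duty order on 62.83 targets Drenistan, not Zorovia; it does not apply.
Duty = ¥4,929.60 × 4% = ¥197.18.
Line 2 (38.17, Quenesta, 2,515 units, ¥192,875.35):
Base rate for 38.17 is 30.5%.
Origin Quenesta qualifies under the Drenune–Quenesta agreement and 38.17 is covered: preferential rate Free applies instead.
Duty = ¥192,875.35 × 0% = ¥0.00.
Line 3 (05.43, Quenesta, 2,236 kg, ¥99,591.44):
Base rate for 05.43 is 24.5%.
Origin Quenesta qualifies under the Drenune–Quenesta agreement and 05.43 is covered: preferential rate Free applies instead.
The additional-duty order on 05.43 targets Drenistan, not Quenesta; it does not apply.
Duty = ¥99,591.44 × 0% = ¥0.00.
Total = ¥197.18 + ¥0.00 + ¥0.00 = ¥197.18.

¥197.18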